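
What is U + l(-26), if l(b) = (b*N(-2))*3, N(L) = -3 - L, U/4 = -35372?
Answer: -141410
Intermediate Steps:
U = -141488 (U = 4*(-35372) = -141488)
l(b) = -3*b (l(b) = (b*(-3 - 1*(-2)))*3 = (b*(-3 + 2))*3 = (b*(-1))*3 = -b*3 = -3*b)
U + l(-26) = -141488 - 3*(-26) = -141488 + 78 = -141410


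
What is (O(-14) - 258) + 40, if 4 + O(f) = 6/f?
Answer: -1557/7 ≈ -222.43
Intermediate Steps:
O(f) = -4 + 6/f
(O(-14) - 258) + 40 = ((-4 + 6/(-14)) - 258) + 40 = ((-4 + 6*(-1/14)) - 258) + 40 = ((-4 - 3/7) - 258) + 40 = (-31/7 - 258) + 40 = -1837/7 + 40 = -1557/7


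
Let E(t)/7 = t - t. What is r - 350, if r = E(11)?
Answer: -350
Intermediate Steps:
E(t) = 0 (E(t) = 7*(t - t) = 7*0 = 0)
r = 0
r - 350 = 0 - 350 = -350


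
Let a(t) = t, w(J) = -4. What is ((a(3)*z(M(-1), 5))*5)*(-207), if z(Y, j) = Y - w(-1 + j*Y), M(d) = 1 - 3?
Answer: -6210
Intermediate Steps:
M(d) = -2
z(Y, j) = 4 + Y (z(Y, j) = Y - 1*(-4) = Y + 4 = 4 + Y)
((a(3)*z(M(-1), 5))*5)*(-207) = ((3*(4 - 2))*5)*(-207) = ((3*2)*5)*(-207) = (6*5)*(-207) = 30*(-207) = -6210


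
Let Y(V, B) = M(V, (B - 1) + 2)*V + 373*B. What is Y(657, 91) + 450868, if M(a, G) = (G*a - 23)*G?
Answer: 3652571735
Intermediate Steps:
M(a, G) = G*(-23 + G*a) (M(a, G) = (-23 + G*a)*G = G*(-23 + G*a))
Y(V, B) = 373*B + V*(1 + B)*(-23 + V*(1 + B)) (Y(V, B) = (((B - 1) + 2)*(-23 + ((B - 1) + 2)*V))*V + 373*B = (((-1 + B) + 2)*(-23 + ((-1 + B) + 2)*V))*V + 373*B = ((1 + B)*(-23 + (1 + B)*V))*V + 373*B = ((1 + B)*(-23 + V*(1 + B)))*V + 373*B = V*(1 + B)*(-23 + V*(1 + B)) + 373*B = 373*B + V*(1 + B)*(-23 + V*(1 + B)))
Y(657, 91) + 450868 = (373*91 + 657*(1 + 91)*(-23 + 657*(1 + 91))) + 450868 = (33943 + 657*92*(-23 + 657*92)) + 450868 = (33943 + 657*92*(-23 + 60444)) + 450868 = (33943 + 657*92*60421) + 450868 = (33943 + 3652086924) + 450868 = 3652120867 + 450868 = 3652571735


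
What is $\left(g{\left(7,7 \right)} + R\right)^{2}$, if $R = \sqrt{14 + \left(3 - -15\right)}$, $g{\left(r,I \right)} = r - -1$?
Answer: $96 + 64 \sqrt{2} \approx 186.51$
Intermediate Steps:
$g{\left(r,I \right)} = 1 + r$ ($g{\left(r,I \right)} = r + 1 = 1 + r$)
$R = 4 \sqrt{2}$ ($R = \sqrt{14 + \left(3 + 15\right)} = \sqrt{14 + 18} = \sqrt{32} = 4 \sqrt{2} \approx 5.6569$)
$\left(g{\left(7,7 \right)} + R\right)^{2} = \left(\left(1 + 7\right) + 4 \sqrt{2}\right)^{2} = \left(8 + 4 \sqrt{2}\right)^{2}$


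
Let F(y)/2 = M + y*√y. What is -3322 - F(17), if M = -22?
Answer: -3278 - 34*√17 ≈ -3418.2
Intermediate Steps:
F(y) = -44 + 2*y^(3/2) (F(y) = 2*(-22 + y*√y) = 2*(-22 + y^(3/2)) = -44 + 2*y^(3/2))
-3322 - F(17) = -3322 - (-44 + 2*17^(3/2)) = -3322 - (-44 + 2*(17*√17)) = -3322 - (-44 + 34*√17) = -3322 + (44 - 34*√17) = -3278 - 34*√17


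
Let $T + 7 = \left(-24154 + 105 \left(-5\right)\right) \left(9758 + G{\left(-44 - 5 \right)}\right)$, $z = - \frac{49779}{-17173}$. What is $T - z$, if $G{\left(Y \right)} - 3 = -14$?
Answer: $- \frac{4130900285839}{17173} \approx -2.4055 \cdot 10^{8}$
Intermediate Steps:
$G{\left(Y \right)} = -11$ ($G{\left(Y \right)} = 3 - 14 = -11$)
$z = \frac{49779}{17173}$ ($z = \left(-49779\right) \left(- \frac{1}{17173}\right) = \frac{49779}{17173} \approx 2.8987$)
$T = -240546220$ ($T = -7 + \left(-24154 + 105 \left(-5\right)\right) \left(9758 - 11\right) = -7 + \left(-24154 - 525\right) 9747 = -7 - 240546213 = -240546220$)
$T - z = -240546220 - \frac{49779}{17173} = - \frac{4130900285839}{17173}$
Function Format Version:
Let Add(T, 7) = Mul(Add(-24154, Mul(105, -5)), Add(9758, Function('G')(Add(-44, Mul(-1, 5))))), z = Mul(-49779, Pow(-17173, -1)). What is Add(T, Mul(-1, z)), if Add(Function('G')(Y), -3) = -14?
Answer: Rational(-4130900285839, 17173) ≈ -2.4055e+8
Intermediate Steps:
Function('G')(Y) = -11 (Function('G')(Y) = Add(3, -14) = -11)
z = Rational(49779, 17173) (z = Mul(-49779, Rational(-1, 17173)) = Rational(49779, 17173) ≈ 2.8987)
T = -240546220 (T = Add(-7, Mul(Add(-24154, Mul(105, -5)), Add(9758, -11))) = Add(-7, Mul(Add(-24154, -525), 9747)) = Add(-7, Mul(-24679, 9747)) = Add(-7, -240546213) = -240546220)
Add(T, Mul(-1, z)) = Add(-240546220, Mul(-1, Rational(49779, 17173))) = Add(-240546220, Rational(-49779, 17173)) = Rational(-4130900285839, 17173)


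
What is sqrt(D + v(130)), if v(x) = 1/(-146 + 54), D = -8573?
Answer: I*sqrt(18140491)/46 ≈ 92.591*I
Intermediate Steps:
v(x) = -1/92 (v(x) = 1/(-92) = -1/92)
sqrt(D + v(130)) = sqrt(-8573 - 1/92) = sqrt(-788717/92) = I*sqrt(18140491)/46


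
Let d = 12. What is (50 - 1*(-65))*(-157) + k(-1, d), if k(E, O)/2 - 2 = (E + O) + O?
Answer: -18005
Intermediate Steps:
k(E, O) = 4 + 2*E + 4*O (k(E, O) = 4 + 2*((E + O) + O) = 4 + 2*(E + 2*O) = 4 + (2*E + 4*O) = 4 + 2*E + 4*O)
(50 - 1*(-65))*(-157) + k(-1, d) = (50 - 1*(-65))*(-157) + (4 + 2*(-1) + 4*12) = (50 + 65)*(-157) + (4 - 2 + 48) = 115*(-157) + 50 = -18055 + 50 = -18005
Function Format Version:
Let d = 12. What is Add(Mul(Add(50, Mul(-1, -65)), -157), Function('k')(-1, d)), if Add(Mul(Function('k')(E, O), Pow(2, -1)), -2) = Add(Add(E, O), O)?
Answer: -18005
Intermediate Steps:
Function('k')(E, O) = Add(4, Mul(2, E), Mul(4, O)) (Function('k')(E, O) = Add(4, Mul(2, Add(Add(E, O), O))) = Add(4, Mul(2, Add(E, Mul(2, O)))) = Add(4, Add(Mul(2, E), Mul(4, O))) = Add(4, Mul(2, E), Mul(4, O)))
Add(Mul(Add(50, Mul(-1, -65)), -157), Function('k')(-1, d)) = Add(Mul(Add(50, Mul(-1, -65)), -157), Add(4, Mul(2, -1), Mul(4, 12))) = Add(Mul(Add(50, 65), -157), Add(4, -2, 48)) = Add(Mul(115, -157), 50) = Add(-18055, 50) = -18005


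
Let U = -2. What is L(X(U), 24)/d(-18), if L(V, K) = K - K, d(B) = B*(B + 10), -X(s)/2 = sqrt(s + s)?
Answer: 0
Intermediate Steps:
X(s) = -2*sqrt(2)*sqrt(s) (X(s) = -2*sqrt(s + s) = -2*sqrt(2)*sqrt(s))
d(B) = B*(10 + B)
L(V, K) = 0
L(X(U), 24)/d(-18) = 0/((-18*(10 - 18))) = 0/((-18*(-8))) = 0/144 = 0*(1/144) = 0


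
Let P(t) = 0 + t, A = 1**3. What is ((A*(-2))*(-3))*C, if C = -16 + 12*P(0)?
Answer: -96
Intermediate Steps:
A = 1
P(t) = t
C = -16 (C = -16 + 12*0 = -16 + 0 = -16)
((A*(-2))*(-3))*C = ((1*(-2))*(-3))*(-16) = -2*(-3)*(-16) = 6*(-16) = -96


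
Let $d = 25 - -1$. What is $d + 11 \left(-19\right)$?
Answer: $-183$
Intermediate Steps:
$d = 26$ ($d = 25 + \left(-7 + 8\right) = 25 + 1 = 26$)
$d + 11 \left(-19\right) = 26 + 11 \left(-19\right) = 26 - 209 = -183$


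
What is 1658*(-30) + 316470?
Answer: 266730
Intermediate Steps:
1658*(-30) + 316470 = -49740 + 316470 = 266730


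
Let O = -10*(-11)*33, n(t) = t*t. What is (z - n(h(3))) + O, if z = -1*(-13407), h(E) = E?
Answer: 17028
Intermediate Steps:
n(t) = t**2
z = 13407
O = 3630 (O = 110*33 = 3630)
(z - n(h(3))) + O = (13407 - 1*3**2) + 3630 = (13407 - 1*9) + 3630 = (13407 - 9) + 3630 = 13398 + 3630 = 17028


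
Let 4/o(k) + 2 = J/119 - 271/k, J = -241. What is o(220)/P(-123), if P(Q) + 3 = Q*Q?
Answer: -52360/1040888127 ≈ -5.0303e-5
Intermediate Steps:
P(Q) = -3 + Q² (P(Q) = -3 + Q*Q = -3 + Q²)
o(k) = 4/(-479/119 - 271/k) (o(k) = 4/(-2 + (-241/119 - 271/k)) = 4/(-479/119 - 271/k))
o(220)/P(-123) = (-476*220/(32249 + 479*220))/(-3 + (-123)²) = (-476*220/(32249 + 105380))/(-3 + 15129) = -476*220/137629/15126 = -476*220*1/137629*(1/15126) = -104720/137629*1/15126 = -52360/1040888127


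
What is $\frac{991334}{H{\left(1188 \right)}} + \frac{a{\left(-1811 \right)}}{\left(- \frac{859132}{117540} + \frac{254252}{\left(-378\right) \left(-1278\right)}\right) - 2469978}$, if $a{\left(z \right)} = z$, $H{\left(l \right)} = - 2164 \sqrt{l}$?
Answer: $\frac{714108657465}{973957767708952} - \frac{495667 \sqrt{33}}{214236} \approx -13.29$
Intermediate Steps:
$\frac{991334}{H{\left(1188 \right)}} + \frac{a{\left(-1811 \right)}}{\left(- \frac{859132}{117540} + \frac{254252}{\left(-378\right) \left(-1278\right)}\right) - 2469978} = \frac{991334}{\left(-2164\right) \sqrt{1188}} - \frac{1811}{\left(- \frac{859132}{117540} + \frac{254252}{\left(-378\right) \left(-1278\right)}\right) - 2469978} = \frac{991334}{\left(-2164\right) 6 \sqrt{33}} - \frac{1811}{\left(\left(-859132\right) \frac{1}{117540} + \frac{254252}{483084}\right) - 2469978} = \frac{991334}{\left(-12984\right) \sqrt{33}} - \frac{1811}{\left(- \frac{214783}{29385} + 254252 \cdot \frac{1}{483084}\right) - 2469978} = 991334 \left(- \frac{\sqrt{33}}{428472}\right) - \frac{1811}{\left(- \frac{214783}{29385} + \frac{63563}{120771}\right) - 2469978} = - \frac{495667 \sqrt{33}}{214236} - \frac{1811}{- \frac{2674639882}{394317315} - 2469978} = - \frac{495667 \sqrt{33}}{214236} - \frac{1811}{- \frac{973957767708952}{394317315}} = - \frac{495667 \sqrt{33}}{214236} - - \frac{714108657465}{973957767708952} = - \frac{495667 \sqrt{33}}{214236} + \frac{714108657465}{973957767708952} = \frac{714108657465}{973957767708952} - \frac{495667 \sqrt{33}}{214236}$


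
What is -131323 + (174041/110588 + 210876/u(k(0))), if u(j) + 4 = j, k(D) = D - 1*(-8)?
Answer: -8692485111/110588 ≈ -78602.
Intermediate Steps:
k(D) = 8 + D (k(D) = D + 8 = 8 + D)
u(j) = -4 + j
-131323 + (174041/110588 + 210876/u(k(0))) = -131323 + (174041/110588 + 210876/(-4 + (8 + 0))) = -131323 + (174041*(1/110588) + 210876/(-4 + 8)) = -131323 + (174041/110588 + 210876/4) = -131323 + (174041/110588 + 210876*(¼)) = -131323 + (174041/110588 + 52719) = -131323 + 5830262813/110588 = -8692485111/110588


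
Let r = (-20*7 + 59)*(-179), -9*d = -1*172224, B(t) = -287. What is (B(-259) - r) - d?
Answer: -33922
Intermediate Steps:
d = 19136 (d = -(-1)*172224/9 = -⅑*(-172224) = 19136)
r = 14499 (r = (-140 + 59)*(-179) = -81*(-179) = 14499)
(B(-259) - r) - d = (-287 - 1*14499) - 1*19136 = (-287 - 14499) - 19136 = -14786 - 19136 = -33922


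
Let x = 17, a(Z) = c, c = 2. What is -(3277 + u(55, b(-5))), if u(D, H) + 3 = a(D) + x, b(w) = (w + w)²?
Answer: -3293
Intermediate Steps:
a(Z) = 2
b(w) = 4*w² (b(w) = (2*w)² = 4*w²)
u(D, H) = 16 (u(D, H) = -3 + (2 + 17) = -3 + 19 = 16)
-(3277 + u(55, b(-5))) = -(3277 + 16) = -1*3293 = -3293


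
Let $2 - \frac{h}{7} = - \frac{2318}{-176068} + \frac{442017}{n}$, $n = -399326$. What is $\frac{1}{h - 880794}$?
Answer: $- \frac{8788566271}{7740726113186328} \approx -1.1354 \cdot 10^{-6}$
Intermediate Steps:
$h = \frac{190326912846}{8788566271}$ ($h = 14 - 7 \left(- \frac{2318}{-176068} + \frac{442017}{-399326}\right) = 14 - 7 \left(\left(-2318\right) \left(- \frac{1}{176068}\right) + 442017 \left(- \frac{1}{399326}\right)\right) = 14 - 7 \left(\frac{1159}{88034} - \frac{442017}{399326}\right) = 14 - - \frac{67286985052}{8788566271} = 14 + \frac{67286985052}{8788566271} = \frac{190326912846}{8788566271} \approx 21.656$)
$\frac{1}{h - 880794} = \frac{1}{\frac{190326912846}{8788566271} - 880794} = \frac{1}{- \frac{7740726113186328}{8788566271}} = - \frac{8788566271}{7740726113186328}$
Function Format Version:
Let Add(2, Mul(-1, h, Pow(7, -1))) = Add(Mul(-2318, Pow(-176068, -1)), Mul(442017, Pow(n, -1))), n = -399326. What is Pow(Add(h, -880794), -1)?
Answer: Rational(-8788566271, 7740726113186328) ≈ -1.1354e-6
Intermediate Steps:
h = Rational(190326912846, 8788566271) (h = Add(14, Mul(-7, Add(Mul(-2318, Pow(-176068, -1)), Mul(442017, Pow(-399326, -1))))) = Add(14, Mul(-7, Add(Mul(-2318, Rational(-1, 176068)), Mul(442017, Rational(-1, 399326))))) = Add(14, Mul(-7, Add(Rational(1159, 88034), Rational(-442017, 399326)))) = Add(14, Mul(-7, Rational(-9612426436, 8788566271))) = Add(14, Rational(67286985052, 8788566271)) = Rational(190326912846, 8788566271) ≈ 21.656)
Pow(Add(h, -880794), -1) = Pow(Add(Rational(190326912846, 8788566271), -880794), -1) = Pow(Rational(-7740726113186328, 8788566271), -1) = Rational(-8788566271, 7740726113186328)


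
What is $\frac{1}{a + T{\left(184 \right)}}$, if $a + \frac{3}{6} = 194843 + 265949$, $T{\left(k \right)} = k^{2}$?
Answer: $\frac{2}{989295} \approx 2.0216 \cdot 10^{-6}$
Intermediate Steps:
$a = \frac{921583}{2}$ ($a = - \frac{1}{2} + \left(194843 + 265949\right) = - \frac{1}{2} + 460792 = \frac{921583}{2} \approx 4.6079 \cdot 10^{5}$)
$\frac{1}{a + T{\left(184 \right)}} = \frac{1}{\frac{921583}{2} + 184^{2}} = \frac{1}{\frac{921583}{2} + 33856} = \frac{1}{\frac{989295}{2}} = \frac{2}{989295}$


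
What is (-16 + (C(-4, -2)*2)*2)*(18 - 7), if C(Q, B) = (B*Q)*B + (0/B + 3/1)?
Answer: -748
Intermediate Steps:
C(Q, B) = 3 + Q*B² (C(Q, B) = Q*B² + (0 + 3*1) = Q*B² + (0 + 3) = Q*B² + 3 = 3 + Q*B²)
(-16 + (C(-4, -2)*2)*2)*(18 - 7) = (-16 + ((3 - 4*(-2)²)*2)*2)*(18 - 7) = (-16 + ((3 - 4*4)*2)*2)*11 = (-16 + ((3 - 16)*2)*2)*11 = (-16 - 13*2*2)*11 = (-16 - 26*2)*11 = (-16 - 52)*11 = -68*11 = -748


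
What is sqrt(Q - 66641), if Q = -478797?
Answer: I*sqrt(545438) ≈ 738.54*I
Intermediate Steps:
sqrt(Q - 66641) = sqrt(-478797 - 66641) = sqrt(-545438) = I*sqrt(545438)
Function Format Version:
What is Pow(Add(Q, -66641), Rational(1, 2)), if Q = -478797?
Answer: Mul(I, Pow(545438, Rational(1, 2))) ≈ Mul(738.54, I)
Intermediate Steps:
Pow(Add(Q, -66641), Rational(1, 2)) = Pow(Add(-478797, -66641), Rational(1, 2)) = Pow(-545438, Rational(1, 2)) = Mul(I, Pow(545438, Rational(1, 2)))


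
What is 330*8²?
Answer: 21120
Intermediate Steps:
330*8² = 330*64 = 21120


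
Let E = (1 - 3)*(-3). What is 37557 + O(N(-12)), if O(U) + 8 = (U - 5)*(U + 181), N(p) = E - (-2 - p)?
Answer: 35956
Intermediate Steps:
E = 6 (E = -2*(-3) = 6)
N(p) = 8 + p (N(p) = 6 - (-2 - p) = 6 + (2 + p) = 8 + p)
O(U) = -8 + (-5 + U)*(181 + U) (O(U) = -8 + (U - 5)*(U + 181) = -8 + (-5 + U)*(181 + U))
37557 + O(N(-12)) = 37557 + (-913 + (8 - 12)² + 176*(8 - 12)) = 37557 + (-913 + (-4)² + 176*(-4)) = 37557 + (-913 + 16 - 704) = 37557 - 1601 = 35956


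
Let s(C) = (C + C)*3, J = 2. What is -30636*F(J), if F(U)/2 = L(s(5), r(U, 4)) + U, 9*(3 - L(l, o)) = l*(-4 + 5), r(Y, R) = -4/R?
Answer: -102120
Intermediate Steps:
s(C) = 6*C (s(C) = (2*C)*3 = 6*C)
L(l, o) = 3 - l/9 (L(l, o) = 3 - l*(-4 + 5)/9 = 3 - l/9)
F(U) = -2/3 + 2*U (F(U) = 2*((3 - 2*5/3) + U) = 2*((3 - 1/9*30) + U) = 2*((3 - 10/3) + U) = 2*(-1/3 + U) = -2/3 + 2*U)
-30636*F(J) = -30636*(-2/3 + 2*2) = -30636*(-2/3 + 4) = -30636*10/3 = -102120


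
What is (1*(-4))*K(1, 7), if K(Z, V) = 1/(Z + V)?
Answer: -½ ≈ -0.50000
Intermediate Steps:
K(Z, V) = 1/(V + Z)
(1*(-4))*K(1, 7) = (1*(-4))/(7 + 1) = -4/8 = -4*⅛ = -½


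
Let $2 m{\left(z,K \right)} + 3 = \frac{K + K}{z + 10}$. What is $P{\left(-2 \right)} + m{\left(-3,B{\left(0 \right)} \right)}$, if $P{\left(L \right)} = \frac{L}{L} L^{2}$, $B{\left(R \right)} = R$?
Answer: $\frac{5}{2} \approx 2.5$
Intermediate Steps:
$m{\left(z,K \right)} = - \frac{3}{2} + \frac{K}{10 + z}$ ($m{\left(z,K \right)} = - \frac{3}{2} + \frac{\left(K + K\right) \frac{1}{z + 10}}{2} = - \frac{3}{2} + \frac{2 K \frac{1}{10 + z}}{2} = - \frac{3}{2} + \frac{K}{10 + z}$)
$P{\left(L \right)} = L^{2}$ ($P{\left(L \right)} = 1 L^{2} = L^{2}$)
$P{\left(-2 \right)} + m{\left(-3,B{\left(0 \right)} \right)} = \left(-2\right)^{2} + \frac{-15 + 0 - - \frac{9}{2}}{10 - 3} = 4 + \frac{-15 + 0 + \frac{9}{2}}{7} = 4 + \frac{1}{7} \left(- \frac{21}{2}\right) = 4 - \frac{3}{2} = \frac{5}{2}$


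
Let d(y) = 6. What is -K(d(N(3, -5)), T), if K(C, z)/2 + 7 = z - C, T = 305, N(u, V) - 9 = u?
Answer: -584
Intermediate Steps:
N(u, V) = 9 + u
K(C, z) = -14 - 2*C + 2*z (K(C, z) = -14 + 2*(z - C) = -14 + (-2*C + 2*z) = -14 - 2*C + 2*z)
-K(d(N(3, -5)), T) = -(-14 - 2*6 + 2*305) = -(-14 - 12 + 610) = -1*584 = -584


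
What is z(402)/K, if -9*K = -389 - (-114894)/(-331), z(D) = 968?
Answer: 2883672/243653 ≈ 11.835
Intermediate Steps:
K = 243653/2979 (K = -(-389 - (-114894)/(-331))/9 = -(-389 - (-114894)*(-1)/331)/9 = -(-389 - 234*491/331)/9 = -(-389 - 114894/331)/9 = -1/9*(-243653/331) = 243653/2979 ≈ 81.790)
z(402)/K = 968/(243653/2979) = 968*(2979/243653) = 2883672/243653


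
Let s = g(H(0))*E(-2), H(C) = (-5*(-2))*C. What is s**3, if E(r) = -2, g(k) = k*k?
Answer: 0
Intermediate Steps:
H(C) = 10*C
g(k) = k**2
s = 0 (s = (10*0)**2*(-2) = 0**2*(-2) = 0*(-2) = 0)
s**3 = 0**3 = 0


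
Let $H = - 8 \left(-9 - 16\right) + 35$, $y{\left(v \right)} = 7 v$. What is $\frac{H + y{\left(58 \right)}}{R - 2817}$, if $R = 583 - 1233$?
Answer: $- \frac{641}{3467} \approx -0.18489$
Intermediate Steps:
$R = -650$ ($R = 583 - 1233 = -650$)
$H = 235$ ($H = - 8 \left(-9 - 16\right) + 35 = \left(-8\right) \left(-25\right) + 35 = 200 + 35 = 235$)
$\frac{H + y{\left(58 \right)}}{R - 2817} = \frac{235 + 7 \cdot 58}{-650 - 2817} = \frac{235 + 406}{-3467} = 641 \left(- \frac{1}{3467}\right) = - \frac{641}{3467}$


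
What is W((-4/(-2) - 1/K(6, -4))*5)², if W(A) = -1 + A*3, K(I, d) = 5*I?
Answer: 3249/4 ≈ 812.25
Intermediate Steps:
W(A) = -1 + 3*A
W((-4/(-2) - 1/K(6, -4))*5)² = (-1 + 3*((-4/(-2) - 1/(5*6))*5))² = (-1 + 3*((-4*(-½) - 1/30)*5))² = (-1 + 3*((2 - 1*1/30)*5))² = (-1 + 3*((2 - 1/30)*5))² = (-1 + 3*((59/30)*5))² = (-1 + 3*(59/6))² = (-1 + 59/2)² = (57/2)² = 3249/4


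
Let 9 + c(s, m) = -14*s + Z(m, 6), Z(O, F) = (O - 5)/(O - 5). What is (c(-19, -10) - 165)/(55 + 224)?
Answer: 1/3 ≈ 0.33333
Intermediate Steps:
Z(O, F) = 1 (Z(O, F) = (-5 + O)/(-5 + O) = 1)
c(s, m) = -8 - 14*s (c(s, m) = -9 + (-14*s + 1) = -9 + (1 - 14*s) = -8 - 14*s)
(c(-19, -10) - 165)/(55 + 224) = ((-8 - 14*(-19)) - 165)/(55 + 224) = ((-8 + 266) - 165)/279 = (258 - 165)*(1/279) = 93*(1/279) = 1/3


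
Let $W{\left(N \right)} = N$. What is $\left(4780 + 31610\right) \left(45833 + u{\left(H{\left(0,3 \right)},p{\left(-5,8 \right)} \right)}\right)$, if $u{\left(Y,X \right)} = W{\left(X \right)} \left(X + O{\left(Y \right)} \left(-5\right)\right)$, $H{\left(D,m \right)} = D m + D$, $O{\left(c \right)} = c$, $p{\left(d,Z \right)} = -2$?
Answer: $1668008430$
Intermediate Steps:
$H{\left(D,m \right)} = D + D m$
$u{\left(Y,X \right)} = X \left(X - 5 Y\right)$ ($u{\left(Y,X \right)} = X \left(X + Y \left(-5\right)\right) = X \left(X - 5 Y\right)$)
$\left(4780 + 31610\right) \left(45833 + u{\left(H{\left(0,3 \right)},p{\left(-5,8 \right)} \right)}\right) = \left(4780 + 31610\right) \left(45833 - 2 \left(-2 - 5 \cdot 0 \left(1 + 3\right)\right)\right) = 36390 \left(45833 - 2 \left(-2 - 5 \cdot 0 \cdot 4\right)\right) = 36390 \left(45833 - 2 \left(-2 - 0\right)\right) = 36390 \left(45833 - 2 \left(-2 + 0\right)\right) = 36390 \left(45833 - -4\right) = 36390 \left(45833 + 4\right) = 36390 \cdot 45837 = 1668008430$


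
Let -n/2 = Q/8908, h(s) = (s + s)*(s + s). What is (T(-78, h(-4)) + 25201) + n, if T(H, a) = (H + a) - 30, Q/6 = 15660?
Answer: 55977659/2227 ≈ 25136.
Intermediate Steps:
Q = 93960 (Q = 6*15660 = 93960)
h(s) = 4*s² (h(s) = (2*s)*(2*s) = 4*s²)
n = -46980/2227 (n = -187920/8908 = -2*23490/2227 = -46980/2227 ≈ -21.096)
T(H, a) = -30 + H + a
(T(-78, h(-4)) + 25201) + n = ((-30 - 78 + 4*(-4)²) + 25201) - 46980/2227 = ((-30 - 78 + 4*16) + 25201) - 46980/2227 = ((-30 - 78 + 64) + 25201) - 46980/2227 = (-44 + 25201) - 46980/2227 = 25157 - 46980/2227 = 55977659/2227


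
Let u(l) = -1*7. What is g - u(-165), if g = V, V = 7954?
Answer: 7961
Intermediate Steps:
g = 7954
u(l) = -7
g - u(-165) = 7954 - 1*(-7) = 7954 + 7 = 7961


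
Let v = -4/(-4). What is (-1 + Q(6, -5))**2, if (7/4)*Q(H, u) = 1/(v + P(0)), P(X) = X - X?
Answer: 9/49 ≈ 0.18367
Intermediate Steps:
P(X) = 0
v = 1 (v = -4*(-1/4) = 1)
Q(H, u) = 4/7 (Q(H, u) = 4/(7*(1 + 0)) = (4/7)/1 = (4/7)*1 = 4/7)
(-1 + Q(6, -5))**2 = (-1 + 4/7)**2 = (-3/7)**2 = 9/49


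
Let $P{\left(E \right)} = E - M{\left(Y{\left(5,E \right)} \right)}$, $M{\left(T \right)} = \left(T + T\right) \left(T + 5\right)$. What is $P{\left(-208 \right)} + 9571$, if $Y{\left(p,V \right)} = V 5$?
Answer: $-2143437$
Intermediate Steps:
$Y{\left(p,V \right)} = 5 V$
$M{\left(T \right)} = 2 T \left(5 + T\right)$
$P{\left(E \right)} = E - 10 E \left(5 + 5 E\right)$ ($P{\left(E \right)} = E - 2 \cdot 5 E \left(5 + 5 E\right) = E - 10 E \left(5 + 5 E\right)$)
$P{\left(-208 \right)} + 9571 = - 208 \left(-49 - -10400\right) + 9571 = - 208 \left(-49 + 10400\right) + 9571 = \left(-208\right) 10351 + 9571 = -2153008 + 9571 = -2143437$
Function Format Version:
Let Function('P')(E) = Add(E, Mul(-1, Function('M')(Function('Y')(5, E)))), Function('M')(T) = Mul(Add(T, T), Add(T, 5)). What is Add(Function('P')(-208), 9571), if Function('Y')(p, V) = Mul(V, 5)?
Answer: -2143437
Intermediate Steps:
Function('Y')(p, V) = Mul(5, V)
Function('M')(T) = Mul(2, T, Add(5, T)) (Function('M')(T) = Mul(Mul(2, T), Add(5, T)) = Mul(2, T, Add(5, T)))
Function('P')(E) = Add(E, Mul(-10, E, Add(5, Mul(5, E)))) (Function('P')(E) = Add(E, Mul(-1, Mul(2, Mul(5, E), Add(5, Mul(5, E))))) = Add(E, Mul(-1, Mul(10, E, Add(5, Mul(5, E))))) = Add(E, Mul(-10, E, Add(5, Mul(5, E)))))
Add(Function('P')(-208), 9571) = Add(Mul(-208, Add(-49, Mul(-50, -208))), 9571) = Add(Mul(-208, Add(-49, 10400)), 9571) = Add(Mul(-208, 10351), 9571) = Add(-2153008, 9571) = -2143437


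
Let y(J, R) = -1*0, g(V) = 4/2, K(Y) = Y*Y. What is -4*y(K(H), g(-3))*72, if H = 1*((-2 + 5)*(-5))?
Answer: 0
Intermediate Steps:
H = -15 (H = 1*(3*(-5)) = 1*(-15) = -15)
K(Y) = Y²
g(V) = 2 (g(V) = 4*(½) = 2)
y(J, R) = 0
-4*y(K(H), g(-3))*72 = -4*0*72 = 0*72 = 0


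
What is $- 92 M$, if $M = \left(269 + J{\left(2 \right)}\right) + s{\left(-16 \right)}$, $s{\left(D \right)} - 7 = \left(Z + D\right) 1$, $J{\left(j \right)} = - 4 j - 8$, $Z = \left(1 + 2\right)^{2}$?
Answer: $-23276$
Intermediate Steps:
$Z = 9$ ($Z = 3^{2} = 9$)
$J{\left(j \right)} = -8 - 4 j$
$s{\left(D \right)} = 16 + D$ ($s{\left(D \right)} = 7 + \left(9 + D\right) 1 = 7 + \left(9 + D\right) = 16 + D$)
$M = 253$ ($M = \left(269 - 16\right) + \left(16 - 16\right) = \left(269 - 16\right) + 0 = 253 + 0 = 253$)
$- 92 M = \left(-92\right) 253 = -23276$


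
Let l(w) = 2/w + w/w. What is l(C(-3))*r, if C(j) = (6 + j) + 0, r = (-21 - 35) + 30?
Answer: -130/3 ≈ -43.333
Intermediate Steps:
r = -26 (r = -56 + 30 = -26)
C(j) = 6 + j
l(w) = 1 + 2/w (l(w) = 2/w + 1 = 1 + 2/w)
l(C(-3))*r = ((2 + (6 - 3))/(6 - 3))*(-26) = ((2 + 3)/3)*(-26) = ((1/3)*5)*(-26) = (5/3)*(-26) = -130/3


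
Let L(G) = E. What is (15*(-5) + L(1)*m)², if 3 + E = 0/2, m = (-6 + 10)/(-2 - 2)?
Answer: 5184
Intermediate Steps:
m = -1 (m = 4/(-4) = 4*(-¼) = -1)
E = -3 (E = -3 + 0/2 = -3 + 0*(½) = -3 + 0 = -3)
L(G) = -3
(15*(-5) + L(1)*m)² = (15*(-5) - 3*(-1))² = (-75 + 3)² = (-72)² = 5184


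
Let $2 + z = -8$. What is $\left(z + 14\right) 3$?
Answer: $12$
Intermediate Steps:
$z = -10$ ($z = -2 - 8 = -10$)
$\left(z + 14\right) 3 = \left(-10 + 14\right) 3 = 4 \cdot 3 = 12$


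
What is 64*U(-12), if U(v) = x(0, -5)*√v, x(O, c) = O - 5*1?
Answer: -640*I*√3 ≈ -1108.5*I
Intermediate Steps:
x(O, c) = -5 + O (x(O, c) = O - 5 = -5 + O)
U(v) = -5*√v (U(v) = (-5 + 0)*√v = -5*√v)
64*U(-12) = 64*(-10*I*√3) = -640*I*√3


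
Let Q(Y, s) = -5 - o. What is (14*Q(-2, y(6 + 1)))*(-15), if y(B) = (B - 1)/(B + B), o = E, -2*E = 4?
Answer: 630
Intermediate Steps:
E = -2 (E = -½*4 = -2)
o = -2
y(B) = (-1 + B)/(2*B) (y(B) = (-1 + B)/((2*B)) = (-1 + B)*(1/(2*B)) = (-1 + B)/(2*B))
Q(Y, s) = -3 (Q(Y, s) = -5 - 1*(-2) = -5 + 2 = -3)
(14*Q(-2, y(6 + 1)))*(-15) = (14*(-3))*(-15) = -42*(-15) = 630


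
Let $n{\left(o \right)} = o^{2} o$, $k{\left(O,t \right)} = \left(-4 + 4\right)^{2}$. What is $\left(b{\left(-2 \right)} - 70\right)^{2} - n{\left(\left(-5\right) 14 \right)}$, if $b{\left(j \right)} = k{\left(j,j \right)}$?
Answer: $347900$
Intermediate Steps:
$k{\left(O,t \right)} = 0$ ($k{\left(O,t \right)} = 0^{2} = 0$)
$b{\left(j \right)} = 0$
$n{\left(o \right)} = o^{3}$
$\left(b{\left(-2 \right)} - 70\right)^{2} - n{\left(\left(-5\right) 14 \right)} = \left(0 - 70\right)^{2} - \left(\left(-5\right) 14\right)^{3} = \left(-70\right)^{2} - \left(-70\right)^{3} = 4900 - -343000 = 4900 + 343000 = 347900$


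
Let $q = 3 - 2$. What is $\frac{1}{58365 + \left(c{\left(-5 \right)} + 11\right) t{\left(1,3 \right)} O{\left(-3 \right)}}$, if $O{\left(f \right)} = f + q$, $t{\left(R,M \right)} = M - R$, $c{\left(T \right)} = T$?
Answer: $\frac{1}{58341} \approx 1.7141 \cdot 10^{-5}$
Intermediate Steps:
$q = 1$ ($q = 3 - 2 = 1$)
$O{\left(f \right)} = 1 + f$ ($O{\left(f \right)} = f + 1 = 1 + f$)
$\frac{1}{58365 + \left(c{\left(-5 \right)} + 11\right) t{\left(1,3 \right)} O{\left(-3 \right)}} = \frac{1}{58365 + \left(-5 + 11\right) \left(3 - 1\right) \left(1 - 3\right)} = \frac{1}{58365 + 6 \left(3 - 1\right) \left(-2\right)} = \frac{1}{58365 + 6 \cdot 2 \left(-2\right)} = \frac{1}{58365 + 12 \left(-2\right)} = \frac{1}{58365 - 24} = \frac{1}{58341}$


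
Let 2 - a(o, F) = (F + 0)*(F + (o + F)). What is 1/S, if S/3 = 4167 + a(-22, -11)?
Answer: 1/11055 ≈ 9.0457e-5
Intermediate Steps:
a(o, F) = 2 - F*(o + 2*F) (a(o, F) = 2 - (F + 0)*(F + (o + F)) = 2 - F*(F + (F + o)) = 2 - F*(o + 2*F))
S = 11055 (S = 3*(4167 + (2 - 2*(-11)**2 - 1*(-11)*(-22))) = 3*(4167 + (2 - 2*121 - 242)) = 3*(4167 + (2 - 242 - 242)) = 3*(4167 - 482) = 3*3685 = 11055)
1/S = 1/11055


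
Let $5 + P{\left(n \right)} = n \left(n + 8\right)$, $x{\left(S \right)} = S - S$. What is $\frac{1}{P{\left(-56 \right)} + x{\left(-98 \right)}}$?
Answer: $\frac{1}{2683} \approx 0.00037272$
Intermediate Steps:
$x{\left(S \right)} = 0$
$P{\left(n \right)} = -5 + n \left(8 + n\right)$ ($P{\left(n \right)} = -5 + n \left(n + 8\right) = -5 + n \left(8 + n\right)$)
$\frac{1}{P{\left(-56 \right)} + x{\left(-98 \right)}} = \frac{1}{\left(-5 + \left(-56\right)^{2} + 8 \left(-56\right)\right) + 0} = \frac{1}{\left(-5 + 3136 - 448\right) + 0} = \frac{1}{2683 + 0} = \frac{1}{2683}$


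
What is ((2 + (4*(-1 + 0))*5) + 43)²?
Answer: 625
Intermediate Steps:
((2 + (4*(-1 + 0))*5) + 43)² = ((2 + (4*(-1))*5) + 43)² = ((2 - 4*5) + 43)² = ((2 - 20) + 43)² = (-18 + 43)² = 25² = 625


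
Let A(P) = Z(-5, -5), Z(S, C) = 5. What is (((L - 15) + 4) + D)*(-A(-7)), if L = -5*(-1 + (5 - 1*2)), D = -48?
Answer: 345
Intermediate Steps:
A(P) = 5
L = -10 (L = -5*(-1 + (5 - 2)) = -5*(-1 + 3) = -5*2 = -10)
(((L - 15) + 4) + D)*(-A(-7)) = (((-10 - 15) + 4) - 48)*(-1*5) = ((-25 + 4) - 48)*(-5) = (-21 - 48)*(-5) = -69*(-5) = 345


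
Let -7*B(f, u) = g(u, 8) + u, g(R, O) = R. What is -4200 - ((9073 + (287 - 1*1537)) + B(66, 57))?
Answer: -84047/7 ≈ -12007.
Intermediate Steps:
B(f, u) = -2*u/7 (B(f, u) = -(u + u)/7 = -2*u/7)
-4200 - ((9073 + (287 - 1*1537)) + B(66, 57)) = -4200 - ((9073 + (287 - 1*1537)) - 2/7*57) = -4200 - ((9073 + (287 - 1537)) - 114/7) = -4200 - ((9073 - 1250) - 114/7) = -4200 - (7823 - 114/7) = -4200 - 1*54647/7 = -4200 - 54647/7 = -84047/7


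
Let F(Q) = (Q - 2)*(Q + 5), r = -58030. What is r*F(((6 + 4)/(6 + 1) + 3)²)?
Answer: -8628049620/343 ≈ -2.5155e+7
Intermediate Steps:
F(Q) = (-2 + Q)*(5 + Q)
r*F(((6 + 4)/(6 + 1) + 3)²) = -58030*(-10 + (((6 + 4)/(6 + 1) + 3)²)² + 3*((6 + 4)/(6 + 1) + 3)²) = -58030*(-10 + ((10/7 + 3)²)² + 3*(10/7 + 3)²) = -58030*(-10 + ((31/7)²)² + 3*(31/7)²) = -58030*(-10 + (961/49)² + 3*(961/49)) = -58030*(-10 + 923521/2401 + 2883/49) = -58030*1040778/2401 = -8628049620/343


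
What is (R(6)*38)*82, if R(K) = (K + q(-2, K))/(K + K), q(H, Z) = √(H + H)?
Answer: 1558 + 1558*I/3 ≈ 1558.0 + 519.33*I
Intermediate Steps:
q(H, Z) = √2*√H (q(H, Z) = √(2*H) = √2*√H)
R(K) = (K + 2*I)/(2*K) (R(K) = (K + √2*√(-2))/(K + K) = (K + √2*(I*√2))/((2*K)) = (K + 2*I)*(1/(2*K)) = (K + 2*I)/(2*K))
(R(6)*38)*82 = (((I + (½)*6)/6)*38)*82 = (((I + 3)/6)*38)*82 = (((3 + I)/6)*38)*82 = ((½ + I/6)*38)*82 = (19 + 19*I/3)*82 = 1558 + 1558*I/3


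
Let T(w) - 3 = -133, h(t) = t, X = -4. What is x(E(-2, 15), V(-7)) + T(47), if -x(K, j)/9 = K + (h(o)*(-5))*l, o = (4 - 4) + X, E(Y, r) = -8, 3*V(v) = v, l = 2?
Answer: -418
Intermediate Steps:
V(v) = v/3
o = -4 (o = (4 - 4) - 4 = 0 - 4 = -4)
T(w) = -130 (T(w) = 3 - 133 = -130)
x(K, j) = -360 - 9*K (x(K, j) = -9*(K - 4*(-5)*2) = -9*(K + 20*2) = -9*(K + 40) = -9*(40 + K) = -360 - 9*K)
x(E(-2, 15), V(-7)) + T(47) = (-360 - 9*(-8)) - 130 = (-360 + 72) - 130 = -288 - 130 = -418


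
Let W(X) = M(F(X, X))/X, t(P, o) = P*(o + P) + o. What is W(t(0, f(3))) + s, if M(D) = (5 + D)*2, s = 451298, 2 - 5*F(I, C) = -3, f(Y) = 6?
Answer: 451300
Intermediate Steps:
F(I, C) = 1 (F(I, C) = 2/5 - 1/5*(-3) = 2/5 + 3/5 = 1)
t(P, o) = o + P*(P + o) (t(P, o) = P*(P + o) + o = o + P*(P + o))
M(D) = 10 + 2*D
W(X) = 12/X (W(X) = (10 + 2*1)/X = (10 + 2)/X = 12/X)
W(t(0, f(3))) + s = 12/(6 + 0**2 + 0*6) + 451298 = 12/(6 + 0 + 0) + 451298 = 12/6 + 451298 = 12*(1/6) + 451298 = 2 + 451298 = 451300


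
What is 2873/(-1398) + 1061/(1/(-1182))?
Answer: -1753237469/1398 ≈ -1.2541e+6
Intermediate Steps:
2873/(-1398) + 1061/(1/(-1182)) = 2873*(-1/1398) + 1061/(-1/1182) = -2873/1398 + 1061*(-1182) = -2873/1398 - 1254102 = -1753237469/1398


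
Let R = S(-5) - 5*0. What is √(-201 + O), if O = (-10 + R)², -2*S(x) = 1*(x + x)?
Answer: 4*I*√11 ≈ 13.266*I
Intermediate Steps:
S(x) = -x (S(x) = -(x + x)/2 = -2*x/2 = -x)
R = 5 (R = -1*(-5) - 5*0 = 5 + 0 = 5)
O = 25 (O = (-10 + 5)² = (-5)² = 25)
√(-201 + O) = √(-201 + 25) = √(-176) = 4*I*√11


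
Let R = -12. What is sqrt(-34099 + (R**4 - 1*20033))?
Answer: 22*I*sqrt(69) ≈ 182.75*I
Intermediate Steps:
sqrt(-34099 + (R**4 - 1*20033)) = sqrt(-34099 + ((-12)**4 - 1*20033)) = sqrt(-34099 + (20736 - 20033)) = sqrt(-34099 + 703) = sqrt(-33396) = 22*I*sqrt(69)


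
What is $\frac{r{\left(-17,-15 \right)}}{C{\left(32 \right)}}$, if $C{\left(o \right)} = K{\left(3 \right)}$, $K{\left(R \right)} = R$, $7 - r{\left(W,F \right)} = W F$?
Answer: $- \frac{248}{3} \approx -82.667$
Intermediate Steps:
$r{\left(W,F \right)} = 7 - F W$ ($r{\left(W,F \right)} = 7 - W F = 7 - F W$)
$C{\left(o \right)} = 3$
$\frac{r{\left(-17,-15 \right)}}{C{\left(32 \right)}} = \frac{7 - \left(-15\right) \left(-17\right)}{3} = \left(7 - 255\right) \frac{1}{3} = \left(-248\right) \frac{1}{3} = - \frac{248}{3}$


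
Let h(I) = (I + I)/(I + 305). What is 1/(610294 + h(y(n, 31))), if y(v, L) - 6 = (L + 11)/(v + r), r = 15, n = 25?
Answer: 6241/3808845136 ≈ 1.6386e-6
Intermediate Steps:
y(v, L) = 6 + (11 + L)/(15 + v) (y(v, L) = 6 + (L + 11)/(v + 15) = 6 + (11 + L)/(15 + v))
h(I) = 2*I/(305 + I) (h(I) = (2*I)/(305 + I) = 2*I/(305 + I))
1/(610294 + h(y(n, 31))) = 1/(610294 + 2*((101 + 31 + 6*25)/(15 + 25))/(305 + (101 + 31 + 6*25)/(15 + 25))) = 1/(610294 + 2*((101 + 31 + 150)/40)/(305 + (101 + 31 + 150)/40)) = 1/(610294 + 2*((1/40)*282)/(305 + (1/40)*282)) = 1/(610294 + 2*(141/20)/(305 + 141/20)) = 1/(610294 + 2*(141/20)/(6241/20)) = 1/(610294 + 2*(141/20)*(20/6241)) = 1/(610294 + 282/6241) = 1/(3808845136/6241) = 6241/3808845136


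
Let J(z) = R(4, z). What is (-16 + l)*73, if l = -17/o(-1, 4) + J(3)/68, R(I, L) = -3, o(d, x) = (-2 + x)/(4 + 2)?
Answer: -332807/68 ≈ -4894.2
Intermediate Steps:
o(d, x) = -⅓ + x/6 (o(d, x) = (-2 + x)/6 = (-2 + x)*(⅙) = -⅓ + x/6)
J(z) = -3
l = -3471/68 (l = -17/(-⅓ + (⅙)*4) - 3/68 = -17/(-⅓ + ⅔) - 3*1/68 = -17/⅓ - 3/68 = -17*3 - 3/68 = -51 - 3/68 = -3471/68 ≈ -51.044)
(-16 + l)*73 = (-16 - 3471/68)*73 = -4559/68*73 = -332807/68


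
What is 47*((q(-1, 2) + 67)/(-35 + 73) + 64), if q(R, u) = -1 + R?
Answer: 117359/38 ≈ 3088.4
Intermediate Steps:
47*((q(-1, 2) + 67)/(-35 + 73) + 64) = 47*(((-1 - 1) + 67)/(-35 + 73) + 64) = 47*((-2 + 67)/38 + 64) = 47*(65*(1/38) + 64) = 47*(65/38 + 64) = 47*(2497/38) = 117359/38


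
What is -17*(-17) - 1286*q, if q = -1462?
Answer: 1880421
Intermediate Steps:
-17*(-17) - 1286*q = -17*(-17) - 1286*(-1462) = 289 + 1880132 = 1880421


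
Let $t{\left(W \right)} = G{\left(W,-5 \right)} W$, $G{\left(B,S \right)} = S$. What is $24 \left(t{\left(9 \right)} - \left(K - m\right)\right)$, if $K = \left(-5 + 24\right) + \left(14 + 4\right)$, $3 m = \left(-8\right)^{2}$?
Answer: $-1456$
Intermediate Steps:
$t{\left(W \right)} = - 5 W$
$m = \frac{64}{3}$ ($m = \frac{\left(-8\right)^{2}}{3} = \frac{1}{3} \cdot 64 = \frac{64}{3} \approx 21.333$)
$K = 37$ ($K = 19 + 18 = 37$)
$24 \left(t{\left(9 \right)} - \left(K - m\right)\right) = 24 \left(\left(-5\right) 9 + \left(\frac{64}{3} - 37\right)\right) = 24 \left(-45 + \left(\frac{64}{3} - 37\right)\right) = 24 \left(-45 - \frac{47}{3}\right) = 24 \left(- \frac{182}{3}\right) = -1456$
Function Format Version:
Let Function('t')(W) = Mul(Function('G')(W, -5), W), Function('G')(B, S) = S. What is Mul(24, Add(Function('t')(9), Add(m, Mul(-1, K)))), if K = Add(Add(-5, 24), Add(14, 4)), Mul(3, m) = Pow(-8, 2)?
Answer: -1456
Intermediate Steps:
Function('t')(W) = Mul(-5, W)
m = Rational(64, 3) (m = Mul(Rational(1, 3), Pow(-8, 2)) = Mul(Rational(1, 3), 64) = Rational(64, 3) ≈ 21.333)
K = 37 (K = Add(19, 18) = 37)
Mul(24, Add(Function('t')(9), Add(m, Mul(-1, K)))) = Mul(24, Add(Mul(-5, 9), Add(Rational(64, 3), Mul(-1, 37)))) = Mul(24, Add(-45, Add(Rational(64, 3), -37))) = Mul(24, Add(-45, Rational(-47, 3))) = Mul(24, Rational(-182, 3)) = -1456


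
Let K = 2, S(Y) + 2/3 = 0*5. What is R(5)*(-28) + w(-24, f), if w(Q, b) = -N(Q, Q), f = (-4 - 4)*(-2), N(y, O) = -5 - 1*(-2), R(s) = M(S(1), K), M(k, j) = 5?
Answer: -137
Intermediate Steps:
S(Y) = -⅔ (S(Y) = -⅔ + 0*5 = -⅔ + 0 = -⅔)
R(s) = 5
N(y, O) = -3 (N(y, O) = -5 + 2 = -3)
f = 16 (f = -8*(-2) = 16)
w(Q, b) = 3 (w(Q, b) = -1*(-3) = 3)
R(5)*(-28) + w(-24, f) = 5*(-28) + 3 = -140 + 3 = -137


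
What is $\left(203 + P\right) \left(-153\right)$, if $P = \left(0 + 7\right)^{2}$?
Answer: $-38556$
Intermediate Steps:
$P = 49$ ($P = 7^{2} = 49$)
$\left(203 + P\right) \left(-153\right) = \left(203 + 49\right) \left(-153\right) = 252 \left(-153\right) = -38556$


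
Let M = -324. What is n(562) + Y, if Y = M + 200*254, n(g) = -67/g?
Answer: 28367445/562 ≈ 50476.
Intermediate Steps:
Y = 50476 (Y = -324 + 200*254 = -324 + 50800 = 50476)
n(562) + Y = -67/562 + 50476 = 28367445/562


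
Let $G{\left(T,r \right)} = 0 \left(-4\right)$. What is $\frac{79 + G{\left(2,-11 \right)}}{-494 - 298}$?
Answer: $- \frac{79}{792} \approx -0.099747$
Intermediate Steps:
$G{\left(T,r \right)} = 0$
$\frac{79 + G{\left(2,-11 \right)}}{-494 - 298} = \frac{79 + 0}{-494 - 298} = \frac{79}{-792} = 79 \left(- \frac{1}{792}\right) = - \frac{79}{792}$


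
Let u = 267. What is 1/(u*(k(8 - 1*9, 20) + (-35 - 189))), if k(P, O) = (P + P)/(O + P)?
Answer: -19/1136886 ≈ -1.6712e-5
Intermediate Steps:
k(P, O) = 2*P/(O + P) (k(P, O) = (2*P)/(O + P) = 2*P/(O + P))
1/(u*(k(8 - 1*9, 20) + (-35 - 189))) = 1/(267*(2*(8 - 1*9)/(20 + (8 - 1*9)) + (-35 - 189))) = 1/(267*(2*(8 - 9)/(20 + (8 - 9)) - 224)) = 1/(267*(2*(-1)/(20 - 1) - 224)) = 1/(267*(2*(-1)/19 - 224)) = 1/(267*(2*(-1)*(1/19) - 224)) = 1/(267*(-2/19 - 224)) = 1/(267*(-4258/19)) = 1/(-1136886/19) = -19/1136886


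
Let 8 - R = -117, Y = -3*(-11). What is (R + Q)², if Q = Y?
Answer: 24964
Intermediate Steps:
Y = 33
R = 125 (R = 8 - 1*(-117) = 8 + 117 = 125)
Q = 33
(R + Q)² = (125 + 33)² = 158² = 24964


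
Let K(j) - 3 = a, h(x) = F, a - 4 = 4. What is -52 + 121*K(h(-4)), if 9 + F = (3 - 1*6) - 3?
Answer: 1279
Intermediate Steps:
F = -15 (F = -9 + ((3 - 1*6) - 3) = -9 + ((3 - 6) - 3) = -9 + (-3 - 3) = -9 - 6 = -15)
a = 8 (a = 4 + 4 = 8)
h(x) = -15
K(j) = 11 (K(j) = 3 + 8 = 11)
-52 + 121*K(h(-4)) = -52 + 121*11 = -52 + 1331 = 1279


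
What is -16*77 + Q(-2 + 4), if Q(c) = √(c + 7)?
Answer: -1229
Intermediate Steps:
Q(c) = √(7 + c)
-16*77 + Q(-2 + 4) = -16*77 + √(7 + (-2 + 4)) = -1232 + √(7 + 2) = -1232 + √9 = -1232 + 3 = -1229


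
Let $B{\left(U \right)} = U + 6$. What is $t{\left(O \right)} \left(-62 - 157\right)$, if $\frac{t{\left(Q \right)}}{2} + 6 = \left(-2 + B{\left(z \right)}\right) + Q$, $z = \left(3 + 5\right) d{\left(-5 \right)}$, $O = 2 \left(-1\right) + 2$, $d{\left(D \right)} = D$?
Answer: $18396$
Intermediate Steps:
$O = 0$ ($O = -2 + 2 = 0$)
$z = -40$ ($z = \left(3 + 5\right) \left(-5\right) = 8 \left(-5\right) = -40$)
$B{\left(U \right)} = 6 + U$
$t{\left(Q \right)} = -84 + 2 Q$ ($t{\left(Q \right)} = -12 + 2 \left(\left(-2 + \left(6 - 40\right)\right) + Q\right) = -12 + 2 \left(\left(-2 - 34\right) + Q\right) = -12 + 2 \left(-36 + Q\right) = -12 + \left(-72 + 2 Q\right) = -84 + 2 Q$)
$t{\left(O \right)} \left(-62 - 157\right) = \left(-84 + 2 \cdot 0\right) \left(-62 - 157\right) = \left(-84 + 0\right) \left(-219\right) = \left(-84\right) \left(-219\right) = 18396$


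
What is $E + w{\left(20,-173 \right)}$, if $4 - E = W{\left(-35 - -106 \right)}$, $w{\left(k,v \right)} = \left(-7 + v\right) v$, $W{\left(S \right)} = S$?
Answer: $31073$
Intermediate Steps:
$w{\left(k,v \right)} = v \left(-7 + v\right)$
$E = -67$ ($E = 4 - \left(-35 - -106\right) = 4 - \left(-35 + 106\right) = 4 - 71 = -67$)
$E + w{\left(20,-173 \right)} = -67 - 173 \left(-7 - 173\right) = -67 - -31140 = -67 + 31140 = 31073$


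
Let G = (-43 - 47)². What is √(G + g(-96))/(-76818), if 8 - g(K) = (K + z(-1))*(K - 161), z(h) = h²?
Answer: -I*√16307/76818 ≈ -0.0016624*I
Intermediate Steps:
g(K) = 8 - (1 + K)*(-161 + K) (g(K) = 8 - (K + (-1)²)*(K - 161) = 8 - (K + 1)*(-161 + K) = 8 - (1 + K)*(-161 + K))
G = 8100 (G = (-90)² = 8100)
√(G + g(-96))/(-76818) = √(8100 + (169 - 1*(-96)² + 160*(-96)))/(-76818) = √(8100 + (169 - 1*9216 - 15360))*(-1/76818) = √(8100 + (169 - 9216 - 15360))*(-1/76818) = √(8100 - 24407)*(-1/76818) = √(-16307)*(-1/76818) = (I*√16307)*(-1/76818) = -I*√16307/76818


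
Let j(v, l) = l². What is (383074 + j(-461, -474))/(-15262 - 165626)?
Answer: -303875/90444 ≈ -3.3598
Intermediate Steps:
(383074 + j(-461, -474))/(-15262 - 165626) = (383074 + (-474)²)/(-15262 - 165626) = (383074 + 224676)/(-180888) = 607750*(-1/180888) = -303875/90444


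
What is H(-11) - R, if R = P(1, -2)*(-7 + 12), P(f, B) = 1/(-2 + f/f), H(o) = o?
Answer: -6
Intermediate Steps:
P(f, B) = -1 (P(f, B) = 1/(-2 + 1) = 1/(-1) = -1)
R = -5 (R = -(-7 + 12) = -1*5 = -5)
H(-11) - R = -11 - 1*(-5) = -11 + 5 = -6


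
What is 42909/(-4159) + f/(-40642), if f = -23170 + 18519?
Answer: -1724564069/169030078 ≈ -10.203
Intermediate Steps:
f = -4651
42909/(-4159) + f/(-40642) = 42909/(-4159) - 4651/(-40642) = 42909*(-1/4159) - 4651*(-1/40642) = -42909/4159 + 4651/40642 = -1724564069/169030078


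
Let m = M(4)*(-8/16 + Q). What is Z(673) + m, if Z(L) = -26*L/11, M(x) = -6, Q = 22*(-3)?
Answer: -13109/11 ≈ -1191.7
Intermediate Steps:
Q = -66
Z(L) = -26*L/11
m = 399 (m = -6*(-8/16 - 66) = -6*(-8*1/16 - 66) = -6*(-½ - 66) = -6*(-133/2) = 399)
Z(673) + m = -26/11*673 + 399 = -17498/11 + 399 = -13109/11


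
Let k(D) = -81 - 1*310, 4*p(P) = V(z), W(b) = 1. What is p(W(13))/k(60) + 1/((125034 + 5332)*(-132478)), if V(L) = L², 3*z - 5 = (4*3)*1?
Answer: -18350041184/893754944559 ≈ -0.020531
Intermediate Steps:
z = 17/3 (z = 5/3 + ((4*3)*1)/3 = 5/3 + (12*1)/3 = 5/3 + (⅓)*12 = 5/3 + 4 = 17/3 ≈ 5.6667)
p(P) = 289/36 (p(P) = (17/3)²/4 = (¼)*(289/9) = 289/36)
k(D) = -391 (k(D) = -81 - 310 = -391)
p(W(13))/k(60) + 1/((125034 + 5332)*(-132478)) = (289/36)/(-391) + 1/((125034 + 5332)*(-132478)) = (289/36)*(-1/391) - 1/132478/130366 = -17/828 + (1/130366)*(-1/132478) = -17/828 - 1/17270626948 = -18350041184/893754944559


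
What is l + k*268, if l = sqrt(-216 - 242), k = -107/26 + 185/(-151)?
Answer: -2809578/1963 + I*sqrt(458) ≈ -1431.3 + 21.401*I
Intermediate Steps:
k = -20967/3926 (k = -107*1/26 + 185*(-1/151) = -107/26 - 185/151 = -20967/3926 ≈ -5.3406)
l = I*sqrt(458) (l = sqrt(-458) = I*sqrt(458) ≈ 21.401*I)
l + k*268 = I*sqrt(458) - 20967/3926*268 = I*sqrt(458) - 2809578/1963 = -2809578/1963 + I*sqrt(458)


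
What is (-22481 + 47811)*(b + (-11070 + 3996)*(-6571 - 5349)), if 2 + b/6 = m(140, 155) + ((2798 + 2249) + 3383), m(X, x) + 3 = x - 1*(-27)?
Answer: 2137186378260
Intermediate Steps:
m(X, x) = 24 + x (m(X, x) = -3 + (x - 1*(-27)) = -3 + (x + 27) = -3 + (27 + x) = 24 + x)
b = 51642 (b = -12 + 6*((24 + 155) + ((2798 + 2249) + 3383)) = -12 + 6*(179 + (5047 + 3383)) = -12 + 6*(179 + 8430) = -12 + 6*8609 = -12 + 51654 = 51642)
(-22481 + 47811)*(b + (-11070 + 3996)*(-6571 - 5349)) = (-22481 + 47811)*(51642 + (-11070 + 3996)*(-6571 - 5349)) = 25330*(51642 - 7074*(-11920)) = 25330*(51642 + 84322080) = 25330*84373722 = 2137186378260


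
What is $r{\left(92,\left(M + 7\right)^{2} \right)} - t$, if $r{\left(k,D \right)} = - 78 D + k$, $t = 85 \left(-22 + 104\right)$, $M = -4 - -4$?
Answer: $-10700$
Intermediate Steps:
$M = 0$ ($M = -4 + 4 = 0$)
$t = 6970$ ($t = 85 \cdot 82 = 6970$)
$r{\left(k,D \right)} = k - 78 D$
$r{\left(92,\left(M + 7\right)^{2} \right)} - t = \left(92 - 78 \left(0 + 7\right)^{2}\right) - 6970 = \left(92 - 78 \cdot 7^{2}\right) - 6970 = \left(92 - 3822\right) - 6970 = -3730 - 6970 = -10700$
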